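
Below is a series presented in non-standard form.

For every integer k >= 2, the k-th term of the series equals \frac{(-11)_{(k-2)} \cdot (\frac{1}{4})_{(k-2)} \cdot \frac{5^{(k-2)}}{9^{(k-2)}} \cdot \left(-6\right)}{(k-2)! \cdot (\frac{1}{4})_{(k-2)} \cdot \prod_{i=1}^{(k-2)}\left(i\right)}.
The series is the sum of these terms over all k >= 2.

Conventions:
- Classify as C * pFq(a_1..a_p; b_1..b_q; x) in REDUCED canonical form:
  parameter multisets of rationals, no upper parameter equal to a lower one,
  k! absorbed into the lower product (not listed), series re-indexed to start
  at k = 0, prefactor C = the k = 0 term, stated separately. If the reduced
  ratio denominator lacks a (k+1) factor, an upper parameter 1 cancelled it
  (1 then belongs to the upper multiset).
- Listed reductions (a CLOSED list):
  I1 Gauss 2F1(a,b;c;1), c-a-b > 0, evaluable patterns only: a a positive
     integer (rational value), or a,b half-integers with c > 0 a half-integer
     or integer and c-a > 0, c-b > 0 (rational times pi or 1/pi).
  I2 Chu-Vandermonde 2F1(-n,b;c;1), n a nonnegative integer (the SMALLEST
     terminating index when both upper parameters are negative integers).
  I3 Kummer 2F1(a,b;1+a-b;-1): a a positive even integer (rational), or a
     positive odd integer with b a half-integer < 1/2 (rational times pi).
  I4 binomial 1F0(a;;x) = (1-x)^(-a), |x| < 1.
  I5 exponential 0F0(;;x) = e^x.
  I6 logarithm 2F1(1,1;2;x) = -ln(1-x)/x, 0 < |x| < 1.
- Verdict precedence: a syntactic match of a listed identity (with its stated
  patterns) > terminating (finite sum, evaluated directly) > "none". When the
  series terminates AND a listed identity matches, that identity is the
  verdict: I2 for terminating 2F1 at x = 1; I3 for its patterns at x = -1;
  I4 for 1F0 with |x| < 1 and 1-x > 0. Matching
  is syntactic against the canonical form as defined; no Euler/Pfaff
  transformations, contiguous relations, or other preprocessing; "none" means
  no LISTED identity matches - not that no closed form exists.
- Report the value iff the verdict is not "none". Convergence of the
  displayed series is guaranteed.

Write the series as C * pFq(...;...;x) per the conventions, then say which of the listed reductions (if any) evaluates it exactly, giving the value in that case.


Reduced: x = \frac{5}{9}, 1F1, upper = {-11}, lower = {1}, C = -6. Verdict: terminating at k = 11: the factor (-11)_k kills every later term; summing the 12 survivors is exact. Hence: \frac{1346044729187089}{1043859566833776}.

Structural cue: with t_0 = -6, the denominator's factorial ratio (C = -6) is a lower Pochhammer.
Step ratio: r(k) = \frac{5}{9} * (k-11) / [(k+1) (k+1)] - rational in k, leading ratio \frac{5}{9}; with t_0 = -6, classification follows.


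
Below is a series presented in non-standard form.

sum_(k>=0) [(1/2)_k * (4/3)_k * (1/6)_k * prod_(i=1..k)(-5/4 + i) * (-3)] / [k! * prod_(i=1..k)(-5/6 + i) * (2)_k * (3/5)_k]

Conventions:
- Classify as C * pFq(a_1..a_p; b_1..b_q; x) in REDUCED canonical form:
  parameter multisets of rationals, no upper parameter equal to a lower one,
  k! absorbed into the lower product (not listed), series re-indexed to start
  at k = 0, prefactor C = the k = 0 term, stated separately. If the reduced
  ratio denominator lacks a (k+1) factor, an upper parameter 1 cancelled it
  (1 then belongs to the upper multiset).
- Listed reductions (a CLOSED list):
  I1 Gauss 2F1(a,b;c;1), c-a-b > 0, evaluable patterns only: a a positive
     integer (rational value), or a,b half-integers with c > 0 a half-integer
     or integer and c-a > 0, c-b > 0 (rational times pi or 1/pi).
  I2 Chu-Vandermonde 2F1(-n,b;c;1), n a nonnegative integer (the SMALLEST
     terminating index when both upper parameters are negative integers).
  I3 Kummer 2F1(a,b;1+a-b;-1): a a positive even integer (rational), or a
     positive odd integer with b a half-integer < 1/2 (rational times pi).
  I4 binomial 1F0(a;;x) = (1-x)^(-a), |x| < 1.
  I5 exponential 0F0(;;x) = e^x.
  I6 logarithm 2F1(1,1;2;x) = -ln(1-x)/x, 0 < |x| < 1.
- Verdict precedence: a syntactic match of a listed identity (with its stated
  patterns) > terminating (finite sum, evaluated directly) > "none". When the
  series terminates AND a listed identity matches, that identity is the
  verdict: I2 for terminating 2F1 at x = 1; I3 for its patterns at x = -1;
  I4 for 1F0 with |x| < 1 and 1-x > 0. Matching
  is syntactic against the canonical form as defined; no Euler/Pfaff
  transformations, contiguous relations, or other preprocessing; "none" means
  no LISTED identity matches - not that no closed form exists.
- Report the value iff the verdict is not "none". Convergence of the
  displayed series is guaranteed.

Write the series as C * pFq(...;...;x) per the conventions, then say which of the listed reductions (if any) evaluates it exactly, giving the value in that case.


Reduced: x = 1, 3F2, upper = {-1/4, 1/2, 4/3}, lower = {3/5, 2}, C = -3. Verdict: none - at argument 1 the multisets {-1/4, 1/2, 4/3} ; {3/5, 2} match no listed identity.

Key step: from the first term -3: the running product (prefactor -3) telescopes to a rising factorial.
Ratio: r(k) = 1 * (k-1/4) (k+1/2) (k+4/3) / [(k+3/5) (k+2) (k+1)] - rational in k, leading ratio 1; with t_0 = -3, classification follows.


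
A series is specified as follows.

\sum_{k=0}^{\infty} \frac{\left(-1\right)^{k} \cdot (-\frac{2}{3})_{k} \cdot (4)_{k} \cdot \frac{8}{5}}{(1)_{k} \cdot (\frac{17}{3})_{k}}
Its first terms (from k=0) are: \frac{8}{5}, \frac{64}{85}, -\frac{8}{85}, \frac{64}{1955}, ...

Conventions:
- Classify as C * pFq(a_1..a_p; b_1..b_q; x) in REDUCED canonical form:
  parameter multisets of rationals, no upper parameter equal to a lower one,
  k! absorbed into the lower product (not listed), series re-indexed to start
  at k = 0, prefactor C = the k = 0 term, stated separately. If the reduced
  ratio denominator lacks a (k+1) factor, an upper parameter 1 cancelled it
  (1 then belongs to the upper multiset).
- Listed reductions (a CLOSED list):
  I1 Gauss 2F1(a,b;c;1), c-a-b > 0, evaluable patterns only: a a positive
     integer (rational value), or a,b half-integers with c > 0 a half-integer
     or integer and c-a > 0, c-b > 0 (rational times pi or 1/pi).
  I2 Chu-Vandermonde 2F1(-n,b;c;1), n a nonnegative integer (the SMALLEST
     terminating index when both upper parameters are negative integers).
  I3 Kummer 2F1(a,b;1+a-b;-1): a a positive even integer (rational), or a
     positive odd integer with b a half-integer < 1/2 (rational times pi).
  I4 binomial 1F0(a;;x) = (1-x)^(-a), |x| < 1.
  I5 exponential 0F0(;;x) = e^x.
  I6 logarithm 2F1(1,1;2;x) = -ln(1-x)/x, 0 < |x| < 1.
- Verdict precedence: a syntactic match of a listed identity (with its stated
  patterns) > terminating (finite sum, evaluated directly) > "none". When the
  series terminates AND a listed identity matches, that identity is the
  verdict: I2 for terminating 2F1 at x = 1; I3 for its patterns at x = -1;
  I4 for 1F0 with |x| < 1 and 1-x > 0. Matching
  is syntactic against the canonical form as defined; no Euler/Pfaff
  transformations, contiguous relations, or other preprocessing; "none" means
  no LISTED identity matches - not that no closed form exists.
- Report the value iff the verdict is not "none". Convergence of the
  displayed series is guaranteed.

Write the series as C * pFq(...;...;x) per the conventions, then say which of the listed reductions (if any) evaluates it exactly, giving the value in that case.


The tell: t_0 = \frac{8}{5} here, and (1)_k (C = 8/5) is k! itself.
Ratio: r(k) = -1 * (k-\frac{2}{3}) (k+4) / [(k+\frac{17}{3}) (k+1)] - rational in k. x = -1; t_0 = \frac{8}{5}; negate the roots.

Prefactor \frac{8}{5}, argument -1: 2F1 with upper {-\frac{2}{3}, 4} over lower {\frac{17}{3}}. Verdict (x = -1): the Kummer evaluation I3 applies (x = -1; c = \frac{17}{3} equals 1+a-b for upper {-\frac{2}{3}, 4}: listed pattern). Hence: \frac{308}{135}.


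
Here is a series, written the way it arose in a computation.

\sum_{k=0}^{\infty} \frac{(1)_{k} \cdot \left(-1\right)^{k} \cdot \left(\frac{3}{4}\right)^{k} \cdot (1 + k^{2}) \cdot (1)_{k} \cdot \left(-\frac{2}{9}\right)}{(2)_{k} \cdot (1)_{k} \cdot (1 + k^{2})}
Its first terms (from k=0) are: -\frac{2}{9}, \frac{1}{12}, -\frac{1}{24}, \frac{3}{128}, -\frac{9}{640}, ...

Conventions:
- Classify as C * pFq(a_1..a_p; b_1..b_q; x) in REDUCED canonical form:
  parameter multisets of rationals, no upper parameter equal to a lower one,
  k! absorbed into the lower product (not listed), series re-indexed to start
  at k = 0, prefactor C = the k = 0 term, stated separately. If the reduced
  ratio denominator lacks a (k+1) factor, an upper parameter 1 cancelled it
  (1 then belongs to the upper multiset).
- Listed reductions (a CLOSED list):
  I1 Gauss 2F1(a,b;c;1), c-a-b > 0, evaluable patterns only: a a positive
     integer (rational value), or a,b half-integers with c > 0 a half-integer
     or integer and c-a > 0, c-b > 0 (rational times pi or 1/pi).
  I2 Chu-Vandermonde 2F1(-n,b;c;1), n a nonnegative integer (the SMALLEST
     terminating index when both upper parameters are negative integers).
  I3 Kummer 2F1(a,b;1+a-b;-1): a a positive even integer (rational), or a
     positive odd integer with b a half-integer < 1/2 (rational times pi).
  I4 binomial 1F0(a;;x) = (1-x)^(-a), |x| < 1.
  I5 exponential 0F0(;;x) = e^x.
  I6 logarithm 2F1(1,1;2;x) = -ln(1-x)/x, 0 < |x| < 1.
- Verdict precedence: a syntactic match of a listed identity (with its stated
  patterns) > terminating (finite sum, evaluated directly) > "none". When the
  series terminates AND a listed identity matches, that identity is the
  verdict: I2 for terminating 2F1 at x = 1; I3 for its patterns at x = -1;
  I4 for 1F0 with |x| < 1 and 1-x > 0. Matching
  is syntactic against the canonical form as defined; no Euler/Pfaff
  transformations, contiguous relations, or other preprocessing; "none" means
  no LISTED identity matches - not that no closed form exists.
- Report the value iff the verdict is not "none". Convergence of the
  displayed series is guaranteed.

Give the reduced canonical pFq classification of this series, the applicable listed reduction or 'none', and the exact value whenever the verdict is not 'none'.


Prefactor -\frac{2}{9}, argument -\frac{3}{4}: 2F1 with upper {1, 1} over lower {2}. Verdict: logarithm (I6) fires (the logarithm: parameters (1,1;2), x = -\frac{3}{4}). Sum: \left(-\frac{8}{27}\right) \cdot \ln\left(\frac{7}{4}\right).

Structural cue: x = -\frac{3}{4} and the (-1)^k factor (prefactor -2/9) folds into the argument's sign.
Term ratio: r(k) = -\frac{3}{4} * (k+1) (k+1) / [(k+2) (k+1)] - rational in k, leading ratio -\frac{3}{4}; with t_0 = -\frac{2}{9}, classification follows.


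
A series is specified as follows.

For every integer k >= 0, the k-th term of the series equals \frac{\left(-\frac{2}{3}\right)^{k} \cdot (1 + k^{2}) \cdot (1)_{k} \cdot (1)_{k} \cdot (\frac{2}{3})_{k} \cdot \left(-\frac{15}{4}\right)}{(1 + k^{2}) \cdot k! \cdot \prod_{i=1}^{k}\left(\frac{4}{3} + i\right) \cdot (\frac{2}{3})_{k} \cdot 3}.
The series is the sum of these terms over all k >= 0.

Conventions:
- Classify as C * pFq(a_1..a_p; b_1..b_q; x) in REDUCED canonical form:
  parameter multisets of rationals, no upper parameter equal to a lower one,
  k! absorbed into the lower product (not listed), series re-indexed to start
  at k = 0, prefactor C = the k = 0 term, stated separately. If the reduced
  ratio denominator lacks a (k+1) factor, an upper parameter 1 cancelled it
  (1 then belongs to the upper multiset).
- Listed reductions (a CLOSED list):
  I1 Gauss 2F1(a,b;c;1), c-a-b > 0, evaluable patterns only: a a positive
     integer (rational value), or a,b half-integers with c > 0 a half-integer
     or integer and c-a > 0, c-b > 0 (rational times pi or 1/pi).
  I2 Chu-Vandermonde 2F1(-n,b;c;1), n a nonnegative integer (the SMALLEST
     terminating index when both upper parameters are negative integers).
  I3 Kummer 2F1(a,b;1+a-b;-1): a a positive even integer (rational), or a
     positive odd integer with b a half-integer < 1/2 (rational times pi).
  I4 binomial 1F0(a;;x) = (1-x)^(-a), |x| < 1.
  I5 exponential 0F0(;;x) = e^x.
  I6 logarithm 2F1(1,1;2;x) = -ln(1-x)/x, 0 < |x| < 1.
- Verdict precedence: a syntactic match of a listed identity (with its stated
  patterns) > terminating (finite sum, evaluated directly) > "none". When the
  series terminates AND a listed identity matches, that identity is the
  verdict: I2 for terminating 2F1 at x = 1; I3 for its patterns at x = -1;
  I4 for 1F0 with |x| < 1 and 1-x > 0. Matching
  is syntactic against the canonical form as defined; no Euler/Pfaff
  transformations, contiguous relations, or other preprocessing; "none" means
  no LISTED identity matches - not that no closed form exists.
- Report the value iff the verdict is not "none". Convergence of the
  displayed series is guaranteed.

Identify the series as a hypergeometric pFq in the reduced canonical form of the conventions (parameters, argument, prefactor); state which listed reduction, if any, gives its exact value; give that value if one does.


This is -\frac{5}{4} * 2F1(1, 1; \frac{7}{3}; -\frac{2}{3}) in reduced canonical form. Verdict: none here - no I1-I6 shape fits x = -\frac{2}{3} with lower {\frac{7}{3}}.

Key step: t_0 = -\frac{5}{4} here, and the lower running product (prefactor -5/4) is a rising factorial.
Adjacent-term ratio: r(k) = -\frac{2}{3} * (k+1) (k+1) / [(k+\frac{7}{3}) (k+1)] ; factor over Q: parameters, x = -\frac{2}{3}, and C = -\frac{5}{4}.


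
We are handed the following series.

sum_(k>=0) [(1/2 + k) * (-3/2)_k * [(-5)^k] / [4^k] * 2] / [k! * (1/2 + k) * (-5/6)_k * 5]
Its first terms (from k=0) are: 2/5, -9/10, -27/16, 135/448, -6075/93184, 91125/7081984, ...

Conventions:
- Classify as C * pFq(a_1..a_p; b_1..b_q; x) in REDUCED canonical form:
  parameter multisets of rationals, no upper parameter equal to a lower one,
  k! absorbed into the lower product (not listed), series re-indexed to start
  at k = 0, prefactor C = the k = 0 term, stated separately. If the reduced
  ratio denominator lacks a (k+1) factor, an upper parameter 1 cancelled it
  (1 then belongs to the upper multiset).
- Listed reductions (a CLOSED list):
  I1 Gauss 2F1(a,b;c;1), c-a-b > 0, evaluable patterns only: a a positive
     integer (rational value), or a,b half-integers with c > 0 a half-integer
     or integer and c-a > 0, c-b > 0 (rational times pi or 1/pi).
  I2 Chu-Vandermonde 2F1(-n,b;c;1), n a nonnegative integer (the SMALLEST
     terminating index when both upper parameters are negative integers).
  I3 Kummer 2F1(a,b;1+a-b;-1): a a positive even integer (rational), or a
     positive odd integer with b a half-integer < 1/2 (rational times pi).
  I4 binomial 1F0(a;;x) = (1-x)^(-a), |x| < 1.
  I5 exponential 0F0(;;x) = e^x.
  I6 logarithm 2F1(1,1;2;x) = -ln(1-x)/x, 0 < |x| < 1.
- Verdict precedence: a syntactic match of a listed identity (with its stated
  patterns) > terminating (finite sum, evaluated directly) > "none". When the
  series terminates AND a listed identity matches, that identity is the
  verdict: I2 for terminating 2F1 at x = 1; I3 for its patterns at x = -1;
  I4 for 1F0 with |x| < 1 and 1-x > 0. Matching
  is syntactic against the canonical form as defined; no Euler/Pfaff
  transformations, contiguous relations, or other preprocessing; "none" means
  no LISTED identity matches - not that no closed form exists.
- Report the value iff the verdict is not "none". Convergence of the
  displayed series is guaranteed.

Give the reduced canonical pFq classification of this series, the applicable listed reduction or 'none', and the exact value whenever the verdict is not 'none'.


Classification (C = 2/5): 1F1 with upper {-3/2}, lower {-5/6}, argument x = -5/4. Verdict: none - at argument -5/4 the multisets {-3/2} ; {-5/6} match no listed identity.

The tell: from the first term 2/5: the constant factors (prefactor 2/5) combine into one prefactor.
Term ratio: r(k) = (-5/4) * (k-3/2) / [(k-5/6) (k+1)] ; factor over Q: parameters, x = (-5/4), and C = 2/5.


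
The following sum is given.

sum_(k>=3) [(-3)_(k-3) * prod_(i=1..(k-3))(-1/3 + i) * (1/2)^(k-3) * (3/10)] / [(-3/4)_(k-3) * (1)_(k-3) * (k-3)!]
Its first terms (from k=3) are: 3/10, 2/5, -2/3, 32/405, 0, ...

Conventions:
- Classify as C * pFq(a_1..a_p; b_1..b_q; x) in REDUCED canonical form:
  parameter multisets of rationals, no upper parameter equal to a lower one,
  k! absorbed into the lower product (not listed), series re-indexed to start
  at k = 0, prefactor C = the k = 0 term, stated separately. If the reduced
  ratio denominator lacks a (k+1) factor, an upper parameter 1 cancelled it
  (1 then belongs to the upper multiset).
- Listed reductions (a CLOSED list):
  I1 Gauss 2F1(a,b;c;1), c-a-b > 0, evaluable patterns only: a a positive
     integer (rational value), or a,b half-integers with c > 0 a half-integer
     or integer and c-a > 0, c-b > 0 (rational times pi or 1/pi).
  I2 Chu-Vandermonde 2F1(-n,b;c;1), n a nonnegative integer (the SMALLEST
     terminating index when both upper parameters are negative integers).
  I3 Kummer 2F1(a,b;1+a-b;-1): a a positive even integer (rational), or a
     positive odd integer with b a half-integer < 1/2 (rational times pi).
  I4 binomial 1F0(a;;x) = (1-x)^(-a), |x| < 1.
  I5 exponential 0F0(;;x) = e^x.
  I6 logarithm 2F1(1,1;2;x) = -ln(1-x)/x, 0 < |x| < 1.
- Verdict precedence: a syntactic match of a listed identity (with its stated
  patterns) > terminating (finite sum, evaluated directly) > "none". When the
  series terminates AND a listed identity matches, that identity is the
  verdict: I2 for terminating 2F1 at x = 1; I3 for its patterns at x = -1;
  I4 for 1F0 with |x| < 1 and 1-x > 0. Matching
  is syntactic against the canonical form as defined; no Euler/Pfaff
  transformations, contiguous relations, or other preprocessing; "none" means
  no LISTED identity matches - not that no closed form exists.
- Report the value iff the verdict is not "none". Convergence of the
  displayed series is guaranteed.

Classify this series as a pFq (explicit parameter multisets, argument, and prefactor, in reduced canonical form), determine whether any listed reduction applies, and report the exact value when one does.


This is 3/10 * 2F2(-3, 2/3; -3/4, 1; 1/2) in reduced canonical form. Verdict: terminating - upper -3 stops the sum at k = 3; the 4 terms are added exactly. Sum: 91/810.

Key observation: t_0 being 3/10, the running product (C = 3/10, x = 1/2) telescopes to a rising factorial.
Consecutive-term ratio: r(k) = (1/2) * (k-3) (k+2/3) / [(k-3/4) (k+1) (k+1)] - rational; roots negated = parameters, x = (1/2), C = 3/10.


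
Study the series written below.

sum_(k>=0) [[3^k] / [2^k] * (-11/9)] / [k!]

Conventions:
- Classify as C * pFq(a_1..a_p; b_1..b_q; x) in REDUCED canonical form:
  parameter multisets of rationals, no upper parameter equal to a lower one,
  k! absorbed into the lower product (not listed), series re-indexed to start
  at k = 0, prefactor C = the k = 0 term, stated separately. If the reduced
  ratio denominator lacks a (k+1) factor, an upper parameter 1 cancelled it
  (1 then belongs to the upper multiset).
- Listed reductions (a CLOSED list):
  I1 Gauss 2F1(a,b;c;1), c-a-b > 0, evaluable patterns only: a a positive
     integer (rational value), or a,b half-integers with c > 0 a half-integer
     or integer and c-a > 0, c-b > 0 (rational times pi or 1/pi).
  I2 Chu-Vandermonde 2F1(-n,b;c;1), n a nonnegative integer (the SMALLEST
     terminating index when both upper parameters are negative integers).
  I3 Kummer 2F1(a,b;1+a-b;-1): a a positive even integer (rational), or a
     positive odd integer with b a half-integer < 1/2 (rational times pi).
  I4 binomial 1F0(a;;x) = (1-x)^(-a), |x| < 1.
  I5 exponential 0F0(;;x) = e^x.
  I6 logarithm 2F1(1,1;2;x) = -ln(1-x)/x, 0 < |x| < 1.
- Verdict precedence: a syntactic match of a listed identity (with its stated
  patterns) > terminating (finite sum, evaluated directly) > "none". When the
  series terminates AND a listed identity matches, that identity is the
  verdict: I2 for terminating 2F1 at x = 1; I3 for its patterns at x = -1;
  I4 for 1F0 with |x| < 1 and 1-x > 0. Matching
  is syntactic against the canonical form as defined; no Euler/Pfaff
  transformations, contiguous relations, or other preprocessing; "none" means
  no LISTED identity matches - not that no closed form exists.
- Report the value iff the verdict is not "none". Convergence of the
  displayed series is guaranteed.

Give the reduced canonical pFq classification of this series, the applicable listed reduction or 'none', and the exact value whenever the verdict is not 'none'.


Classification (C = -11/9): 0F0 with upper {-}, lower {-}, argument x = 3/2. Verdict: the exponential series (I5) applies (the 0F0 exponential series at x = 3/2). Value: (-11/9) * e^(3/2).

Key step: with t_0 = -11/9, the two k-th powers (prefactor -11/9) combine into one argument.
Step ratio: r(k) = (3/2) * 1 / [(k+1)] - rational in k. x = (3/2); t_0 = -11/9; negate the roots.


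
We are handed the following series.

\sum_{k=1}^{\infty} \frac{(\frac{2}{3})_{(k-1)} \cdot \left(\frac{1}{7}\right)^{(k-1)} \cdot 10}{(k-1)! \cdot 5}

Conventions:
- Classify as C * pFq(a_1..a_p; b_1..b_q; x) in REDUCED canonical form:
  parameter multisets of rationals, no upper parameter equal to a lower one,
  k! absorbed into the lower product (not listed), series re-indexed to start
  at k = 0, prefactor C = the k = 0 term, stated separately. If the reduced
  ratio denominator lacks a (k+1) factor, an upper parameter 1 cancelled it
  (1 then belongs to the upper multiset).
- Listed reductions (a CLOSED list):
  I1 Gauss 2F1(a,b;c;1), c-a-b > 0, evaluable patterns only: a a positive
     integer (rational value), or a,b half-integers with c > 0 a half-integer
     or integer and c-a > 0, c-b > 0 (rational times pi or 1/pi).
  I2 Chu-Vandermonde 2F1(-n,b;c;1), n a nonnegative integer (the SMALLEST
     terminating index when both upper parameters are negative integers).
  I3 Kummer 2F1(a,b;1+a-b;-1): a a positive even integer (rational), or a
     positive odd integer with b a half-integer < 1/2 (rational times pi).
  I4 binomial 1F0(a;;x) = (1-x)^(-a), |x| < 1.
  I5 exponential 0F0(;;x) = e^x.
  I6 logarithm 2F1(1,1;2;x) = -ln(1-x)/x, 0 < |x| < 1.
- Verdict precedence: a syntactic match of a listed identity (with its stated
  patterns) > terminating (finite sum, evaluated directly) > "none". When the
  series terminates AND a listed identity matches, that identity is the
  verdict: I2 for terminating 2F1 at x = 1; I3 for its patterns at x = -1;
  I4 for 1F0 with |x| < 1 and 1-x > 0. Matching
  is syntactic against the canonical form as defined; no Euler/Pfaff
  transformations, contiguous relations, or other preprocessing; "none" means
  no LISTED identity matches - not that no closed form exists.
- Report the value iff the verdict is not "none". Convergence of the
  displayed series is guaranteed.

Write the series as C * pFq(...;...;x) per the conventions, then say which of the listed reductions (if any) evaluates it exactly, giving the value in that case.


With C = 2: the canonical form is 1F0(\frac{2}{3}; -; \frac{1}{7}). Verdict: the I4 binomial reduction matches (the 1F0 binomial series: exponent -2/3, x = \frac{1}{7}). Hence: 2 \cdot \left(\frac{6}{7}\right)^{-\frac{2}{3}}.

First insight: x = \frac{1}{7} and the constant factors (prefactor 2) combine into one prefactor.
Step ratio: r(k) = \frac{1}{7} * (k+\frac{2}{3}) / [(k+1)] ; factor over Q: parameters, x = \frac{1}{7}, and C = 2.


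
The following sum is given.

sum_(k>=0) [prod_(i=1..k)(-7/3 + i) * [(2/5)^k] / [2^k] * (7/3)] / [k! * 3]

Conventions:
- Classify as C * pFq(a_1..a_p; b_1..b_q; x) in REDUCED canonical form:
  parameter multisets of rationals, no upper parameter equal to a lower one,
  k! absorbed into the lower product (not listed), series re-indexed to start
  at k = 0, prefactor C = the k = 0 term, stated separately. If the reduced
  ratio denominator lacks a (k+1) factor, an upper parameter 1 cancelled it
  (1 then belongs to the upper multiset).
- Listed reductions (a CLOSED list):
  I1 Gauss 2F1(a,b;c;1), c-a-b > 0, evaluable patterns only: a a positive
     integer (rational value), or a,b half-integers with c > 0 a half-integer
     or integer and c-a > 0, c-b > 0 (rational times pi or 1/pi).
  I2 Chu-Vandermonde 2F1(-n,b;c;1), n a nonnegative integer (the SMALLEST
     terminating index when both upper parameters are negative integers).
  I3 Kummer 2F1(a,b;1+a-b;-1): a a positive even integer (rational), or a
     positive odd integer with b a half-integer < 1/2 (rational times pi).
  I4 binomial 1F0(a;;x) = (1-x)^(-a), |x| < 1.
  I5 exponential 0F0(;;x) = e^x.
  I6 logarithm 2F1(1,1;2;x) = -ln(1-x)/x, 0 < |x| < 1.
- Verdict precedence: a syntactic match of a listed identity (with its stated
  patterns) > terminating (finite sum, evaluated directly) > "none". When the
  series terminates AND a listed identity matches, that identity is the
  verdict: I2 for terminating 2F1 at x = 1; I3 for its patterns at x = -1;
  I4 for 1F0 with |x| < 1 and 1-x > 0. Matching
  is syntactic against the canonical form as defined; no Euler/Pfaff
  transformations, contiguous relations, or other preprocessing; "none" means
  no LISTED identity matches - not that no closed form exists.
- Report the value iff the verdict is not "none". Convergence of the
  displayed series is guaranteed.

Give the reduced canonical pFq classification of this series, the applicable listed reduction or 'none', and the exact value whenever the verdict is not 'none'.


Prefactor 7/9, argument 1/5: 1F0 with upper {-4/3} over lower {-}. Verdict: the binomial series (I4) matches (the 1F0 binomial series: exponent 4/3, x = 1/5). Its exact value is (7/9) * (4/5)^(4/3).

The tell: t_0 being 7/9, the running product (prefactor 7/9) telescopes to a rising factorial.
Adjacent-term ratio: r(k) = (1/5) * (k-4/3) / [(k+1)] ; factor over Q: parameters, x = (1/5), and C = 7/9.


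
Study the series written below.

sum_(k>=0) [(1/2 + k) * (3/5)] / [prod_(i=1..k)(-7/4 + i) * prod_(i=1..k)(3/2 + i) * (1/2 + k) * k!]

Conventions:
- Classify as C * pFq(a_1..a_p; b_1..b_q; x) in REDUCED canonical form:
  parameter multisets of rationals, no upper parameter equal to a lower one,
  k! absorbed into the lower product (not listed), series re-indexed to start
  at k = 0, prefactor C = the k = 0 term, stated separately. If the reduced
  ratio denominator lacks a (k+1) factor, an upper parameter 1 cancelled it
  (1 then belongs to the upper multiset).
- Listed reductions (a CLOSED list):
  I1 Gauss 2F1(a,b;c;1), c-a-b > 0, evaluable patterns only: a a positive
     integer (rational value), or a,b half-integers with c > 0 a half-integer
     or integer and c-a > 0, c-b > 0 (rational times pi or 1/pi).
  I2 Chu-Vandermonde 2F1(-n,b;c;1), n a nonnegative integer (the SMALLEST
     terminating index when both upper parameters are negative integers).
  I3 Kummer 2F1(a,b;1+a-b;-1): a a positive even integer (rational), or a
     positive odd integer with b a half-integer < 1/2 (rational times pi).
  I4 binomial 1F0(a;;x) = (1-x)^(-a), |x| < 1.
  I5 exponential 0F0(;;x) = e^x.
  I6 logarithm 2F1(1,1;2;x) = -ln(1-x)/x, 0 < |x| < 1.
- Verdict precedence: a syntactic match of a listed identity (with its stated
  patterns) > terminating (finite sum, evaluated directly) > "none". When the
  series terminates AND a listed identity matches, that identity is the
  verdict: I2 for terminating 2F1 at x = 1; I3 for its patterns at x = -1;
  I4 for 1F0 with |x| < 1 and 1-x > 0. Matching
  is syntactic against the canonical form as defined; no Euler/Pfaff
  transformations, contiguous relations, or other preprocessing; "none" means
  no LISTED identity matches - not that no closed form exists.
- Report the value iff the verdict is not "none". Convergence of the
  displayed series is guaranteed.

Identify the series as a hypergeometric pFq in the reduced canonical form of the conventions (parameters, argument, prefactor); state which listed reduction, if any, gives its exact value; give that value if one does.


With C = 3/5: the canonical form is 0F2(-; -3/4, 5/2; 1). Verdict: none. Every listed pattern misses the 0F2 form at 1, upper {-}.

Key observation: from the first term 3/5: the lower running product (C = 3/5, x = 1) is a rising factorial.
Consecutive-term ratio: r(k) = 1 * 1 / [(k-3/4) (k+5/2) (k+1)] - rational in k, leading ratio 1; with t_0 = 3/5, classification follows.


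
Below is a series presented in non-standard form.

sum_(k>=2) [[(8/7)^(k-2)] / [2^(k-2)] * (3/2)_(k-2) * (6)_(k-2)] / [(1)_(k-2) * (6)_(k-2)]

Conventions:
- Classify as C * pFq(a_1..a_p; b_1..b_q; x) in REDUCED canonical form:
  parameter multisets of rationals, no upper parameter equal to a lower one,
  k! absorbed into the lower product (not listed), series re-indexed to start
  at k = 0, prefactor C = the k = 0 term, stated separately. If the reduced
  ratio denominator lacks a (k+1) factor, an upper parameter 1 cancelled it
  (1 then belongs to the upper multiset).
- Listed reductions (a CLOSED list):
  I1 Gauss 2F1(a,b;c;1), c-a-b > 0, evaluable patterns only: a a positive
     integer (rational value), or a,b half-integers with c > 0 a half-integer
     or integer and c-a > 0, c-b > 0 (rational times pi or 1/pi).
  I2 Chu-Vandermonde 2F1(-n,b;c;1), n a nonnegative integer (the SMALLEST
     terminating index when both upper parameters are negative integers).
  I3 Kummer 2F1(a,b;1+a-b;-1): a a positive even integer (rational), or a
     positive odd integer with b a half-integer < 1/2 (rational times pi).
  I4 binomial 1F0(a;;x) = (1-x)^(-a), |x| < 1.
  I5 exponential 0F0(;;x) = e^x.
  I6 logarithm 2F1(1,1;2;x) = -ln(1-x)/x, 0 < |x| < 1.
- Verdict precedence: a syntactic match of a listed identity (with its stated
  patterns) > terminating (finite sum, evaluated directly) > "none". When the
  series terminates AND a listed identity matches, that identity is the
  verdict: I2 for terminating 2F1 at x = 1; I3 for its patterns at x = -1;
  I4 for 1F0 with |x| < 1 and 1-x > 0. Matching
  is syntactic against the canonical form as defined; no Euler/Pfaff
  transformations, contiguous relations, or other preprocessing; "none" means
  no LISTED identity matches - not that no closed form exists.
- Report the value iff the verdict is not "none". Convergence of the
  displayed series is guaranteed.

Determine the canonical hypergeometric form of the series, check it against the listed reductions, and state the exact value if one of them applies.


At argument 4/7: a 1F0 with upper {3/2}, lower {-}, scaled by C = 1. Verdict: this is the I4 binomial reduction (the 1F0 binomial series: exponent -3/2, x = 4/7). Sum: (3/7)^(-3/2).

First insight: with t_0 = 1, (1)_k (prefactor 1) is k! itself.
Adjacent-term ratio: r(k) = (4/7) * (k+3/2) / [(k+1)] - rational; roots negated = parameters, x = (4/7), C = 1.


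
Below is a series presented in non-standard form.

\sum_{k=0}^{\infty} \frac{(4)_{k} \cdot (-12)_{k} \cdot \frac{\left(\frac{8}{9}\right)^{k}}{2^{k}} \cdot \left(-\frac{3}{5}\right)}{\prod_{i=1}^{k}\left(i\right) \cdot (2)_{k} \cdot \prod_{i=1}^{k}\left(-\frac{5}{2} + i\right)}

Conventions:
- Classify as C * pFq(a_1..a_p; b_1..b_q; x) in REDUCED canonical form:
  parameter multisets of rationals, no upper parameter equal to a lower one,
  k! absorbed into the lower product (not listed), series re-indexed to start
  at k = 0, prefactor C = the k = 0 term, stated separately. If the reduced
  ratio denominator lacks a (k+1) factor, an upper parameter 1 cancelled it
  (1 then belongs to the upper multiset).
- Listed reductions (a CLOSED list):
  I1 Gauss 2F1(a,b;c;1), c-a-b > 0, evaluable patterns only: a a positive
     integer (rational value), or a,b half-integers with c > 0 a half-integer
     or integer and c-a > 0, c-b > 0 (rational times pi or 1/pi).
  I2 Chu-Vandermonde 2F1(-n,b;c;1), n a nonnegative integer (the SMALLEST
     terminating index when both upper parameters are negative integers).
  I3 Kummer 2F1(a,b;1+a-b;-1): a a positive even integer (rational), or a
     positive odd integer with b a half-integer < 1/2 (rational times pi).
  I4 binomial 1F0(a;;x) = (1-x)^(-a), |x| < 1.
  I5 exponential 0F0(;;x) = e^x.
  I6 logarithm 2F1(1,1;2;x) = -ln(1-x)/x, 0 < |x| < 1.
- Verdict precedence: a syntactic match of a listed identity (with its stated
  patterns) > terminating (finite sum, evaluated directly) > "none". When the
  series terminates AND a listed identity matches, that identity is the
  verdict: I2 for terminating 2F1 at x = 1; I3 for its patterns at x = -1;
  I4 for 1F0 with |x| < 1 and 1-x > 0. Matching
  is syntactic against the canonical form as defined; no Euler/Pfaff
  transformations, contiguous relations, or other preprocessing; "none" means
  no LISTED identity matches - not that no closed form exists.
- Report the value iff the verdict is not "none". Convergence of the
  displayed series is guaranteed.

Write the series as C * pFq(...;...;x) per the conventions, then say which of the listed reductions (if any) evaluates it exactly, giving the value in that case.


Prefactor -\frac{3}{5}, argument \frac{4}{9}: 2F2 with upper {-12, 4} over lower {-\frac{3}{2}, 2}. Verdict: terminating - upper -12 stops the sum at k = 12; the 13 terms are added exactly. Value: \frac{14776082555964989579911}{924574145864419425375}.

The tell: with t_0 = -\frac{3}{5}, the lower running product (C = -3/5, x = 4/9) is a rising factorial.
Adjacent-term ratio: r(k) = \frac{4}{9} * (k-12) (k+4) / [(k-\frac{3}{2}) (k+2) (k+1)] - rational in k. x = \frac{4}{9}; t_0 = -\frac{3}{5}; negate the roots.


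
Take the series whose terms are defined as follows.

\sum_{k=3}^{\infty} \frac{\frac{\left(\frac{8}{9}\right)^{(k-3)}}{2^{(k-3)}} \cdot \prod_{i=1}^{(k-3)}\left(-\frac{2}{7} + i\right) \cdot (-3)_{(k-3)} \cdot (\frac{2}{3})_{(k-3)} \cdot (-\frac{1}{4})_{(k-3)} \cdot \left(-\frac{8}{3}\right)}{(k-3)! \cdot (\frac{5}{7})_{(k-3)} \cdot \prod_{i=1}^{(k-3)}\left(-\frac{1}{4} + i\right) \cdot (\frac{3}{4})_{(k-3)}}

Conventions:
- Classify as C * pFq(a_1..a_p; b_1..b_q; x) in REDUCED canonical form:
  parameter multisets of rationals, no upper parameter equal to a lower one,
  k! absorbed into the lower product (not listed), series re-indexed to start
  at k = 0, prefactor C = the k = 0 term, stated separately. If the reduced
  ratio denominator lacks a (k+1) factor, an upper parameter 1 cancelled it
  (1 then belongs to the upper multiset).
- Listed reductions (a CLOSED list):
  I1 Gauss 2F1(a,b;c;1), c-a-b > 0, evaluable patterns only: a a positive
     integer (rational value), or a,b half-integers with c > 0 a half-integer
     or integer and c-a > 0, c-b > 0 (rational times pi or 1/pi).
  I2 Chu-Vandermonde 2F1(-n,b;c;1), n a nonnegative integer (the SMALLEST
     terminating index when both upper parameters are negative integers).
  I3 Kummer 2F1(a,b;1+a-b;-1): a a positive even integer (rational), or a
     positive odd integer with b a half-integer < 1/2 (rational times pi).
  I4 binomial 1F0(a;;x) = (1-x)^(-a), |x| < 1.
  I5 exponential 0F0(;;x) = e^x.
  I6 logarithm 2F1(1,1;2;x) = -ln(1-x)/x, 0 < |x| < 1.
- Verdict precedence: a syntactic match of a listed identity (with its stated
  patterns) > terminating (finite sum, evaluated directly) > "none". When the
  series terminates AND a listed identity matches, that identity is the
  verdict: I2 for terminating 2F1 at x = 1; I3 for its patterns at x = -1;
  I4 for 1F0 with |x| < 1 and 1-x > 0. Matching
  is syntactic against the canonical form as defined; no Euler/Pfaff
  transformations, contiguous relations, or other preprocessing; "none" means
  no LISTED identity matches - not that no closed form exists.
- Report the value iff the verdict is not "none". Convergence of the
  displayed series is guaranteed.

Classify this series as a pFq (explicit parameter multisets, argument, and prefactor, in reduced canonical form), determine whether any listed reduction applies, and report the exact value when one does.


Canonical form: C = -\frac{8}{3} times 3F2 with upper {-3, -\frac{1}{4}, \frac{2}{3}}, lower {\frac{3}{4}, \frac{3}{4}}, x = \frac{4}{9}. Verdict: terminating - upper -3 stops the sum at k = 3; the 4 terms are added exactly. Exact value: -\frac{3724931464}{1050304563}.

Key step: with t_0 = -\frac{8}{3}, the two k-th powers (C = -8/3) combine into one argument.
Ratio: r(k) = \frac{4}{9} * (k-3) (k-\frac{1}{4}) (k+\frac{2}{3}) / [(k+\frac{3}{4}) (k+\frac{3}{4}) (k+1)] - rational in k. x = \frac{4}{9}; t_0 = -\frac{8}{3}; negate the roots.


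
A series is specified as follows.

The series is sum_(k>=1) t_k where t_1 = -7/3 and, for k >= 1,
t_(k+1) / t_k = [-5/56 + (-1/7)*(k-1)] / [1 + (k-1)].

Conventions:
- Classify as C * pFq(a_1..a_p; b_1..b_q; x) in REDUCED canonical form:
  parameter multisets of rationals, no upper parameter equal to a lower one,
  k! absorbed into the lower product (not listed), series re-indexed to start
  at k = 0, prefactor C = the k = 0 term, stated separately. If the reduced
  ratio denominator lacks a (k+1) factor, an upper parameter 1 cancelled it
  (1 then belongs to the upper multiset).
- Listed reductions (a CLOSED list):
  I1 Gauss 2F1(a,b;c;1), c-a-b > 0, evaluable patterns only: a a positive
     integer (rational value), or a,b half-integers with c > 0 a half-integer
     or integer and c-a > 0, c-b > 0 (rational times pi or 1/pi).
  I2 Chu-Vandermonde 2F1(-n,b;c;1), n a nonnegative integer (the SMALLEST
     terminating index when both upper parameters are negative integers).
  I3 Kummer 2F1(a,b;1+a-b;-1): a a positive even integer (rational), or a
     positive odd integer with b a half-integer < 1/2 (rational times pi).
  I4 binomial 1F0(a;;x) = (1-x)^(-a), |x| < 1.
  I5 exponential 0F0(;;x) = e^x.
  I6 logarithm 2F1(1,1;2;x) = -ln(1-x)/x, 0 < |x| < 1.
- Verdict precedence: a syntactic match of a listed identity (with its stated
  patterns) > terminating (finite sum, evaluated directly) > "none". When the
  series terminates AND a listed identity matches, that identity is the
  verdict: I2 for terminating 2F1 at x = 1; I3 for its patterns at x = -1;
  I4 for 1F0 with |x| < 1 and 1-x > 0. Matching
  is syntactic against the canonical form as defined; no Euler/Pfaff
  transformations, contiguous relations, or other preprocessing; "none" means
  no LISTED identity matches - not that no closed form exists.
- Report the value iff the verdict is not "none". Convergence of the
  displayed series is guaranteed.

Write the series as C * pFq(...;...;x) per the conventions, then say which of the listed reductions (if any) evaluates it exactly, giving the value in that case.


Key step: with t_0 = -7/3, roots of the ratio polynomials (C = -7/3) are the negated parameters.
Term ratio: r(k) = (-1/7) * (k+5/8) / [(k+1)] - poly over poly, x = (-1/7) from leading terms; C = -7/3 at k = 0.

With C = -7/3: the canonical form is 1F0(5/8; -; -1/7). Verdict: this is the I4 binomial reduction (the 1F0 binomial series: exponent -5/8, x = -1/7). Sum: (-7/3) * (8/7)^(-5/8).


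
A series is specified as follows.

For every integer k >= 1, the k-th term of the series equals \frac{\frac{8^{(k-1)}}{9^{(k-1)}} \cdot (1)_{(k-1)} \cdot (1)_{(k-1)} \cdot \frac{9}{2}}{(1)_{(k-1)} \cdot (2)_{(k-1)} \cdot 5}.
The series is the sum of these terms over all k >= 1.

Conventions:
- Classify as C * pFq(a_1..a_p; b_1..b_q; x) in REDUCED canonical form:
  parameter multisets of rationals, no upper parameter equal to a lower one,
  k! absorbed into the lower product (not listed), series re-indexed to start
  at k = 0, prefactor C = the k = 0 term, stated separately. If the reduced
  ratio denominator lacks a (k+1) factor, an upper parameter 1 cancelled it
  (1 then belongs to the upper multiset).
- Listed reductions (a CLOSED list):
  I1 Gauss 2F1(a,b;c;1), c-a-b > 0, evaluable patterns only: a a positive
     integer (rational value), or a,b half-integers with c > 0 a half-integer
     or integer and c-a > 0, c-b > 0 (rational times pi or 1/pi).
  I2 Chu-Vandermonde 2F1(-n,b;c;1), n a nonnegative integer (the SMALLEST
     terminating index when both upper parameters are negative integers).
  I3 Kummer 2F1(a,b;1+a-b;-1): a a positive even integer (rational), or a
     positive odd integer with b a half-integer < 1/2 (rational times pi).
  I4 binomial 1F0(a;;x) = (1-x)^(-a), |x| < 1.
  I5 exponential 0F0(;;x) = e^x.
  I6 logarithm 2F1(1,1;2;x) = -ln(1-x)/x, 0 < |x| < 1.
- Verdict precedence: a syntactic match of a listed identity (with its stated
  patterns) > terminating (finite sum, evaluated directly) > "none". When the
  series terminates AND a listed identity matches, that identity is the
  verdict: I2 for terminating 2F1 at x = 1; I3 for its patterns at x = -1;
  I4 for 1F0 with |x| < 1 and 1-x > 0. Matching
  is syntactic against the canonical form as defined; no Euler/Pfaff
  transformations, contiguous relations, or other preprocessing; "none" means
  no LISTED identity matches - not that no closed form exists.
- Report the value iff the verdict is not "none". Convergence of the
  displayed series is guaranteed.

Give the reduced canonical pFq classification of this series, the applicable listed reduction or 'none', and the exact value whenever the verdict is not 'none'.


The series (x = \frac{8}{9}) is 2F1: upper {1, 1}, lower {2}, prefactor \frac{9}{10}. Verdict: this is the I6 logarithm reduction (the logarithm: parameters (1,1;2), x = \frac{8}{9}). Hence: \left(-\frac{81}{80}\right) \cdot \ln\left(\frac{1}{9}\right).

First insight: t_0 = \frac{9}{10} here, and (1)_k (C = 9/10, x = 8/9) is k! itself.
Adjacent-term ratio: r(k) = \frac{8}{9} * (k+1) (k+1) / [(k+2) (k+1)] - rational in k, leading ratio \frac{8}{9}; with t_0 = \frac{9}{10}, classification follows.
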